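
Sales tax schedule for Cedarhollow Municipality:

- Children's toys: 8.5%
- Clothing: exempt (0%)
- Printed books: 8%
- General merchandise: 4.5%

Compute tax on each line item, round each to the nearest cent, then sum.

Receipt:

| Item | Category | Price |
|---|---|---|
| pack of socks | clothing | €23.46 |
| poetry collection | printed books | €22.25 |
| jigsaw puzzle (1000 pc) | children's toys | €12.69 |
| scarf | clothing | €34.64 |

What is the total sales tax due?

€2.86

Pack of socks €23.46: clothing → 0% → €0.00
Poetry collection €22.25: printed books → 8% → €1.78
Jigsaw puzzle (1000 pc) €12.69: children's toys → 8.5% → €1.08
Scarf €34.64: clothing → 0% → €0.00
Total tax = €1.78 + €1.08 = €2.86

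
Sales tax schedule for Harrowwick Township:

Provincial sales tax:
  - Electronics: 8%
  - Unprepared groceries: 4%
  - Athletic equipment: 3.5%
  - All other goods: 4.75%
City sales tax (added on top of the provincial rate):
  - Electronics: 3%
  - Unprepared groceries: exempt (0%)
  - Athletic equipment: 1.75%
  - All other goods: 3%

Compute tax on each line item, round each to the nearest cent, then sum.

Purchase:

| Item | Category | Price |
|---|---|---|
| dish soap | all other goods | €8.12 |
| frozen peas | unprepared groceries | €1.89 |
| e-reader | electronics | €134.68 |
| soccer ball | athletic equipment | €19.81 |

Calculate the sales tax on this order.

Dish soap €8.12: all other goods → 4.75% + 3% city = 7.75% → €0.63
Frozen peas €1.89: unprepared groceries → 4% + 0% city = 4% → €0.08
E-reader €134.68: electronics → 8% + 3% city = 11% → €14.81
Soccer ball €19.81: athletic equipment → 3.5% + 1.75% city = 5.25% → €1.04
Total tax = €0.63 + €0.08 + €14.81 + €1.04 = €16.56

€16.56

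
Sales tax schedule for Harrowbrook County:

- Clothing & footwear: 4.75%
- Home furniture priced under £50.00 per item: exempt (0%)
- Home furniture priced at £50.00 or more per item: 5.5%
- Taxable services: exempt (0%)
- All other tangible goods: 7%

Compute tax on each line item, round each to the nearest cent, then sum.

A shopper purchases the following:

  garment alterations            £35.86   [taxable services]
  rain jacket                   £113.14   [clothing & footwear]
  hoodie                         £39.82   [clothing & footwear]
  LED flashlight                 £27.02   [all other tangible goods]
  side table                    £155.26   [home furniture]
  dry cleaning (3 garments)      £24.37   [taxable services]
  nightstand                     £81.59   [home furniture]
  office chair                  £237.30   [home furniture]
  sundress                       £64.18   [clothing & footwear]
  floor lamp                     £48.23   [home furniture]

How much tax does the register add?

£38.28

Garment alterations £35.86: taxable services → 0% → £0.00
Rain jacket £113.14: clothing & footwear → 4.75% → £5.37
Hoodie £39.82: clothing & footwear → 4.75% → £1.89
LED flashlight £27.02: all other tangible goods → 7% → £1.89
Side table £155.26: home furniture, £50.00 or more → 5.5% → £8.54
Dry cleaning (3 garments) £24.37: taxable services → 0% → £0.00
Nightstand £81.59: home furniture, £50.00 or more → 5.5% → £4.49
Office chair £237.30: home furniture, £50.00 or more → 5.5% → £13.05
Sundress £64.18: clothing & footwear → 4.75% → £3.05
Floor lamp £48.23: home furniture, under £50.00 → 0% → £0.00
Total tax = £5.37 + £1.89 + £1.89 + £8.54 + £4.49 + £13.05 + £3.05 = £38.28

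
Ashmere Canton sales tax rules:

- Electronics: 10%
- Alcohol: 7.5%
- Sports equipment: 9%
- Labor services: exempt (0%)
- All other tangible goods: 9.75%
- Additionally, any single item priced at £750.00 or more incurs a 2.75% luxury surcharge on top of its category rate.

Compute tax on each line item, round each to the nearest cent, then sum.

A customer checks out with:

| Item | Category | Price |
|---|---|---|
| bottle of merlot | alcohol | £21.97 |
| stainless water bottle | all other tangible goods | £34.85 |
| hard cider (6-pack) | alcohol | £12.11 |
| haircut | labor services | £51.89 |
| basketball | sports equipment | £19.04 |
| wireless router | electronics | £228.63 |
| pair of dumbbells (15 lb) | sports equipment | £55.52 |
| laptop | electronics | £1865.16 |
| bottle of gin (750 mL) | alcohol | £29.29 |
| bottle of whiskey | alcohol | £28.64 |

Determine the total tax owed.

£277.69

Bottle of merlot £21.97: alcohol → 7.5% → £1.65
Stainless water bottle £34.85: all other tangible goods → 9.75% → £3.40
Hard cider (6-pack) £12.11: alcohol → 7.5% → £0.91
Haircut £51.89: labor services → 0% → £0.00
Basketball £19.04: sports equipment → 9% → £1.71
Wireless router £228.63: electronics → 10% → £22.86
Pair of dumbbells (15 lb) £55.52: sports equipment → 9% → £5.00
Laptop £1865.16: electronics → 10% + 2.75% surcharge = 12.75% → £237.81
Bottle of gin (750 mL) £29.29: alcohol → 7.5% → £2.20
Bottle of whiskey £28.64: alcohol → 7.5% → £2.15
Total tax = £1.65 + £3.40 + £0.91 + £1.71 + £22.86 + £5.00 + £237.81 + £2.20 + £2.15 = £277.69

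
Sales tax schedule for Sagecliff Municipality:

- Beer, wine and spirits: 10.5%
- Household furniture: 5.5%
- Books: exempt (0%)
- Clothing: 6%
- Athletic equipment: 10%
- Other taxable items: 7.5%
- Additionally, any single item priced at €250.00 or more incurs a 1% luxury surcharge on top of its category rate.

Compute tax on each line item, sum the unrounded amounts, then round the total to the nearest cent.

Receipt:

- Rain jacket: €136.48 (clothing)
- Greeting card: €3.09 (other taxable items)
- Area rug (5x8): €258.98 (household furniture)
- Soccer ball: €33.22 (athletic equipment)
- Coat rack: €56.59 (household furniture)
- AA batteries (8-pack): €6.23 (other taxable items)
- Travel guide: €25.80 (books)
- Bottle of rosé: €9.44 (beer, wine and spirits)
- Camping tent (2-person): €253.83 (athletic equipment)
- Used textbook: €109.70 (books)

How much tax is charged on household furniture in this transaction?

Area rug (5x8) €258.98: household furniture → 5.5% + 1% surcharge = 6.5% → €16.8337
Coat rack €56.59: household furniture → 5.5% → €3.11245
Tax on household furniture: unrounded sum = €19.94615 → €19.95

€19.95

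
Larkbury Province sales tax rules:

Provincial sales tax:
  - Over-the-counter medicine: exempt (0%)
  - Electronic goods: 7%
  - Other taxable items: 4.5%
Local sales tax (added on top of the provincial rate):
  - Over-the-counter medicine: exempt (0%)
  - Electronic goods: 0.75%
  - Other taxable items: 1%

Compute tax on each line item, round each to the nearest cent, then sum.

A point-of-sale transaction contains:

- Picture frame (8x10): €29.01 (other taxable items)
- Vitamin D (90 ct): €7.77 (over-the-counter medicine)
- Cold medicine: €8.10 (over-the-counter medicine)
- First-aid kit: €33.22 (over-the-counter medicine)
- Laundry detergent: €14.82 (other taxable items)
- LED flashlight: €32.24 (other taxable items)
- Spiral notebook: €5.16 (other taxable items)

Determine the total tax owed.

Picture frame (8x10) €29.01: other taxable items → 4.5% + 1% local = 5.5% → €1.60
Vitamin D (90 ct) €7.77: over-the-counter medicine → 0% + 0% local = 0% → €0.00
Cold medicine €8.10: over-the-counter medicine → 0% + 0% local = 0% → €0.00
First-aid kit €33.22: over-the-counter medicine → 0% + 0% local = 0% → €0.00
Laundry detergent €14.82: other taxable items → 4.5% + 1% local = 5.5% → €0.82
LED flashlight €32.24: other taxable items → 4.5% + 1% local = 5.5% → €1.77
Spiral notebook €5.16: other taxable items → 4.5% + 1% local = 5.5% → €0.28
Total tax = €1.60 + €0.82 + €1.77 + €0.28 = €4.47

€4.47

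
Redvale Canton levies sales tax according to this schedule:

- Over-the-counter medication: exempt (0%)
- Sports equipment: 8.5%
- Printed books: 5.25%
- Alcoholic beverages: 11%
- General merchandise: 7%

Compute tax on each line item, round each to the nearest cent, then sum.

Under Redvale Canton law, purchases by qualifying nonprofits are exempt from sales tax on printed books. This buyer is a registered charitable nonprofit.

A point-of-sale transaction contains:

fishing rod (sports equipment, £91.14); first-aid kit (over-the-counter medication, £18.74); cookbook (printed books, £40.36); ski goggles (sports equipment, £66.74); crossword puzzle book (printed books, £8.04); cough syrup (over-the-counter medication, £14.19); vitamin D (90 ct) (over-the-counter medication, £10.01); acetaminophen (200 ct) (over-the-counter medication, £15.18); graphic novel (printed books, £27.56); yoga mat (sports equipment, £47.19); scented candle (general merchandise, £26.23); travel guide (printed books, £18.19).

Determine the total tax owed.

£19.27

Fishing rod £91.14: sports equipment → 8.5% → £7.75
First-aid kit £18.74: over-the-counter medication → 0% → £0.00
Cookbook £40.36: printed books, buyer-exempt → 0% → £0.00
Ski goggles £66.74: sports equipment → 8.5% → £5.67
Crossword puzzle book £8.04: printed books, buyer-exempt → 0% → £0.00
Cough syrup £14.19: over-the-counter medication → 0% → £0.00
Vitamin D (90 ct) £10.01: over-the-counter medication → 0% → £0.00
Acetaminophen (200 ct) £15.18: over-the-counter medication → 0% → £0.00
Graphic novel £27.56: printed books, buyer-exempt → 0% → £0.00
Yoga mat £47.19: sports equipment → 8.5% → £4.01
Scented candle £26.23: general merchandise → 7% → £1.84
Travel guide £18.19: printed books, buyer-exempt → 0% → £0.00
Total tax = £7.75 + £5.67 + £4.01 + £1.84 = £19.27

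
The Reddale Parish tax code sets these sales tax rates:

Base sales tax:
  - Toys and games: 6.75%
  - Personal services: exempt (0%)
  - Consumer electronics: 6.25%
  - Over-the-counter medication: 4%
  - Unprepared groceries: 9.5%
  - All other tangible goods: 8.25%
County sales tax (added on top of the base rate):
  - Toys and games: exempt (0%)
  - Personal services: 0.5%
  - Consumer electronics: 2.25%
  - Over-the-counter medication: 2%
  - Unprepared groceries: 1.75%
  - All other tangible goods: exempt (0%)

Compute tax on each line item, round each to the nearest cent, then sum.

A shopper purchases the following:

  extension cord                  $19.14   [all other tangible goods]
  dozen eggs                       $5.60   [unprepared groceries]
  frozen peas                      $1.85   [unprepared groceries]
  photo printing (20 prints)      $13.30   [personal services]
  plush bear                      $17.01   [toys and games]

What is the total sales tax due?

Extension cord $19.14: all other tangible goods → 8.25% + 0% county = 8.25% → $1.58
Dozen eggs $5.60: unprepared groceries → 9.5% + 1.75% county = 11.25% → $0.63
Frozen peas $1.85: unprepared groceries → 9.5% + 1.75% county = 11.25% → $0.21
Photo printing (20 prints) $13.30: personal services → 0% + 0.5% county = 0.5% → $0.07
Plush bear $17.01: toys and games → 6.75% + 0% county = 6.75% → $1.15
Total tax = $1.58 + $0.63 + $0.21 + $0.07 + $1.15 = $3.64

$3.64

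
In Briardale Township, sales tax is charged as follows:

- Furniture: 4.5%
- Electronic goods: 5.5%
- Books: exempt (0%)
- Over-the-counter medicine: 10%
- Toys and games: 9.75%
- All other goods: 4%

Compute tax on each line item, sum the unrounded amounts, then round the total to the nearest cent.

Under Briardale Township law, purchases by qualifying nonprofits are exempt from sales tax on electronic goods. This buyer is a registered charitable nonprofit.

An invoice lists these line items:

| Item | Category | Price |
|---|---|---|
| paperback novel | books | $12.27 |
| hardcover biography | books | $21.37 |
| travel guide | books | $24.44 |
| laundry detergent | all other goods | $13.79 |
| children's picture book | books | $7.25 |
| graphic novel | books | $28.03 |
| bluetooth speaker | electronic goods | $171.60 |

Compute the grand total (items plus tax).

Paperback novel $12.27: books → 0% → $0.00
Hardcover biography $21.37: books → 0% → $0.00
Travel guide $24.44: books → 0% → $0.00
Laundry detergent $13.79: all other goods → 4% → $0.5516
Children's picture book $7.25: books → 0% → $0.00
Graphic novel $28.03: books → 0% → $0.00
Bluetooth speaker $171.60: electronic goods, buyer-exempt → 0% → $0.00
Subtotal = $278.75; unrounded tax = $0.5516 → $0.55; total due = $279.30

$279.30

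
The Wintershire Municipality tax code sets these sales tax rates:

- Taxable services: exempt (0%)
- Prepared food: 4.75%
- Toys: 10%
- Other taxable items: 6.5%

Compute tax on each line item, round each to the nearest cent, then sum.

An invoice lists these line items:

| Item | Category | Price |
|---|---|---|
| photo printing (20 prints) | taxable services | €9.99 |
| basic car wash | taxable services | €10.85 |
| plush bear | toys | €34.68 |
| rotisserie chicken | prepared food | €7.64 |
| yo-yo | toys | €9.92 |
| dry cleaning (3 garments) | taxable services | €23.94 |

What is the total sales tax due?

€4.82

Photo printing (20 prints) €9.99: taxable services → 0% → €0.00
Basic car wash €10.85: taxable services → 0% → €0.00
Plush bear €34.68: toys → 10% → €3.47
Rotisserie chicken €7.64: prepared food → 4.75% → €0.36
Yo-yo €9.92: toys → 10% → €0.99
Dry cleaning (3 garments) €23.94: taxable services → 0% → €0.00
Total tax = €3.47 + €0.36 + €0.99 = €4.82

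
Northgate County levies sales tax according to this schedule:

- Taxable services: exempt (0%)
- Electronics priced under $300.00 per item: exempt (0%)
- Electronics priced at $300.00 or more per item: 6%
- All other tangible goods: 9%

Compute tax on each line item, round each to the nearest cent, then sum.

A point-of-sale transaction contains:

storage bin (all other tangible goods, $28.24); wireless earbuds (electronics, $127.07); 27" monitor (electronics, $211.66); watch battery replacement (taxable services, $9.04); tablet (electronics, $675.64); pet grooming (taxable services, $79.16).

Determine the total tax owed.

$43.08

Storage bin $28.24: all other tangible goods → 9% → $2.54
Wireless earbuds $127.07: electronics, under $300.00 → 0% → $0.00
27" monitor $211.66: electronics, under $300.00 → 0% → $0.00
Watch battery replacement $9.04: taxable services → 0% → $0.00
Tablet $675.64: electronics, $300.00 or more → 6% → $40.54
Pet grooming $79.16: taxable services → 0% → $0.00
Total tax = $2.54 + $40.54 = $43.08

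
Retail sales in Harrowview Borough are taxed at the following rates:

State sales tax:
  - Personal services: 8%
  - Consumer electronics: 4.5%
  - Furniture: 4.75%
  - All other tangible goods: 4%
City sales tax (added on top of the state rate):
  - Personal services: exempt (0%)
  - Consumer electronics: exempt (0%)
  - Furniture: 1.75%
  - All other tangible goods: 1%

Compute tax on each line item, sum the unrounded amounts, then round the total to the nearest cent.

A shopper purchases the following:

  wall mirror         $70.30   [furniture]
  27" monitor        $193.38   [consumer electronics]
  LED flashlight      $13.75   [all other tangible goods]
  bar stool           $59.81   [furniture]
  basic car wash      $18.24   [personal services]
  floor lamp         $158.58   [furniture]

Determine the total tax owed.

$29.61

Wall mirror $70.30: furniture → 4.75% + 1.75% city = 6.5% → $4.5695
27" monitor $193.38: consumer electronics → 4.5% + 0% city = 4.5% → $8.7021
LED flashlight $13.75: all other tangible goods → 4% + 1% city = 5% → $0.6875
Bar stool $59.81: furniture → 4.75% + 1.75% city = 6.5% → $3.88765
Basic car wash $18.24: personal services → 8% + 0% city = 8% → $1.4592
Floor lamp $158.58: furniture → 4.75% + 1.75% city = 6.5% → $10.3077
Unrounded tax sum = $29.61365 → $29.61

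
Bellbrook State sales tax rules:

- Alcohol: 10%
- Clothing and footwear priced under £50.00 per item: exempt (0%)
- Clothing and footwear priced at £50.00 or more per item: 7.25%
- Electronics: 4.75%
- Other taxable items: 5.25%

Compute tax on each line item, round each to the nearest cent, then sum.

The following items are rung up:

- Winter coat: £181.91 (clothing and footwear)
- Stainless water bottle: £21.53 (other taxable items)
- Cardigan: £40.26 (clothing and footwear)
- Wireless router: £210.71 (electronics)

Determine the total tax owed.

Winter coat £181.91: clothing and footwear, £50.00 or more → 7.25% → £13.19
Stainless water bottle £21.53: other taxable items → 5.25% → £1.13
Cardigan £40.26: clothing and footwear, under £50.00 → 0% → £0.00
Wireless router £210.71: electronics → 4.75% → £10.01
Total tax = £13.19 + £1.13 + £10.01 = £24.33

£24.33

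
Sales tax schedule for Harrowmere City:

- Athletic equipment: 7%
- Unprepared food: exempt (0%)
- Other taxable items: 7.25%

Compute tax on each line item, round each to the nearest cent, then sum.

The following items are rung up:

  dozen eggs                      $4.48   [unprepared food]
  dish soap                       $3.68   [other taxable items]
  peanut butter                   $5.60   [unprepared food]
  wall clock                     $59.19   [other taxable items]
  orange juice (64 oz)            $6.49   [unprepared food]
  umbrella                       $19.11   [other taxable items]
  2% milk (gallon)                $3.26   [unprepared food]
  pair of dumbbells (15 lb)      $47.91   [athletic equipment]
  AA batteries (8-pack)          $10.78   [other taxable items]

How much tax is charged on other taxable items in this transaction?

Dish soap $3.68: other taxable items → 7.25% → $0.27
Wall clock $59.19: other taxable items → 7.25% → $4.29
Umbrella $19.11: other taxable items → 7.25% → $1.39
AA batteries (8-pack) $10.78: other taxable items → 7.25% → $0.78
Tax on other taxable items = $0.27 + $4.29 + $1.39 + $0.78 = $6.73

$6.73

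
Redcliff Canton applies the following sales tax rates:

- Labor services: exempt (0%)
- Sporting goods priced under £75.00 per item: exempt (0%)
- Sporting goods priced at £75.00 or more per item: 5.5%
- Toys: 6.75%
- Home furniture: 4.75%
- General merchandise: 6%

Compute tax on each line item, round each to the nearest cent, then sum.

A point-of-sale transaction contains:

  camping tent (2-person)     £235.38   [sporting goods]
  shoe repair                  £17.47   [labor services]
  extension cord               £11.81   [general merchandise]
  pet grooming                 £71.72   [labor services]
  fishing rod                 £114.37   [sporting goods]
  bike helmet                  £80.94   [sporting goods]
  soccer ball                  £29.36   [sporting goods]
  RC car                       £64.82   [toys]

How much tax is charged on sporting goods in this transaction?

£23.69

Camping tent (2-person) £235.38: sporting goods, £75.00 or more → 5.5% → £12.95
Fishing rod £114.37: sporting goods, £75.00 or more → 5.5% → £6.29
Bike helmet £80.94: sporting goods, £75.00 or more → 5.5% → £4.45
Soccer ball £29.36: sporting goods, under £75.00 → 0% → £0.00
Tax on sporting goods = £12.95 + £6.29 + £4.45 + £0.00 = £23.69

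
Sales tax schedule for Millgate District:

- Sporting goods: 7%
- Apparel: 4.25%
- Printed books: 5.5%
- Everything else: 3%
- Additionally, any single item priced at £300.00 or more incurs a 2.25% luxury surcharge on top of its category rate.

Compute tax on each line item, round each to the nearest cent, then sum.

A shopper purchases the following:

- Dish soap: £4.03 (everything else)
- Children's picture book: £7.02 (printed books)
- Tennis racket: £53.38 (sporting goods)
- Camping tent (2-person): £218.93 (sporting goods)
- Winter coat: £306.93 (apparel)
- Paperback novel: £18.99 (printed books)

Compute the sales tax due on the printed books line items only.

Children's picture book £7.02: printed books → 5.5% → £0.39
Paperback novel £18.99: printed books → 5.5% → £1.04
Tax on printed books = £0.39 + £1.04 = £1.43

£1.43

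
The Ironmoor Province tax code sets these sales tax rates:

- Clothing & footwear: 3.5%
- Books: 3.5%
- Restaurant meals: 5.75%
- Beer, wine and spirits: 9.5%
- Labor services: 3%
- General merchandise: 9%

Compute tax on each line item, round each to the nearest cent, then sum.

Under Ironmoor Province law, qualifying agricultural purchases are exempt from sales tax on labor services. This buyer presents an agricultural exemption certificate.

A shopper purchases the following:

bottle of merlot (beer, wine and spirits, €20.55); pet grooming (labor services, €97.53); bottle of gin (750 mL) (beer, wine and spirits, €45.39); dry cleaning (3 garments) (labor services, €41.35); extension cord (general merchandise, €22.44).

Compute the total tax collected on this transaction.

Bottle of merlot €20.55: beer, wine and spirits → 9.5% → €1.95
Pet grooming €97.53: labor services, buyer-exempt → 0% → €0.00
Bottle of gin (750 mL) €45.39: beer, wine and spirits → 9.5% → €4.31
Dry cleaning (3 garments) €41.35: labor services, buyer-exempt → 0% → €0.00
Extension cord €22.44: general merchandise → 9% → €2.02
Total tax = €1.95 + €4.31 + €2.02 = €8.28

€8.28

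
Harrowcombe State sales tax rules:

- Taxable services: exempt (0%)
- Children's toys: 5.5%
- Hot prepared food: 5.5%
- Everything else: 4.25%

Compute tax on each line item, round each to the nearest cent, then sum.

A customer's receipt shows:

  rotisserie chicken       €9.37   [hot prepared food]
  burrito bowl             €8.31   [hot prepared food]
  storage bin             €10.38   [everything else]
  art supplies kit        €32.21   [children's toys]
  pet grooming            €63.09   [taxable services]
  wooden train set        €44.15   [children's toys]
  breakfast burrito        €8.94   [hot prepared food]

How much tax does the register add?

Rotisserie chicken €9.37: hot prepared food → 5.5% → €0.52
Burrito bowl €8.31: hot prepared food → 5.5% → €0.46
Storage bin €10.38: everything else → 4.25% → €0.44
Art supplies kit €32.21: children's toys → 5.5% → €1.77
Pet grooming €63.09: taxable services → 0% → €0.00
Wooden train set €44.15: children's toys → 5.5% → €2.43
Breakfast burrito €8.94: hot prepared food → 5.5% → €0.49
Total tax = €0.52 + €0.46 + €0.44 + €1.77 + €2.43 + €0.49 = €6.11

€6.11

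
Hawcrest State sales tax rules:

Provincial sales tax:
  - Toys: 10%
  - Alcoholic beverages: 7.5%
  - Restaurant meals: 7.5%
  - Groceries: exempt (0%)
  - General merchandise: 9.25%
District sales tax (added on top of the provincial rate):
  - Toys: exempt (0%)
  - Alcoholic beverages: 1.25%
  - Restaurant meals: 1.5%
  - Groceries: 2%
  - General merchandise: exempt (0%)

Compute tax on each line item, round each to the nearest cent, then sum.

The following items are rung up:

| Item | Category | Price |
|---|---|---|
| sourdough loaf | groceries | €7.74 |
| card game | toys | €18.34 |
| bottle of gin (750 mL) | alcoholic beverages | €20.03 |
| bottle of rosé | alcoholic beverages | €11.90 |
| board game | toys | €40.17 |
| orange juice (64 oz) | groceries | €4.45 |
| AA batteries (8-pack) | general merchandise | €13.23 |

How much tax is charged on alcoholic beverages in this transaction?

€2.79

Bottle of gin (750 mL) €20.03: alcoholic beverages → 7.5% + 1.25% district = 8.75% → €1.75
Bottle of rosé €11.90: alcoholic beverages → 7.5% + 1.25% district = 8.75% → €1.04
Tax on alcoholic beverages = €1.75 + €1.04 = €2.79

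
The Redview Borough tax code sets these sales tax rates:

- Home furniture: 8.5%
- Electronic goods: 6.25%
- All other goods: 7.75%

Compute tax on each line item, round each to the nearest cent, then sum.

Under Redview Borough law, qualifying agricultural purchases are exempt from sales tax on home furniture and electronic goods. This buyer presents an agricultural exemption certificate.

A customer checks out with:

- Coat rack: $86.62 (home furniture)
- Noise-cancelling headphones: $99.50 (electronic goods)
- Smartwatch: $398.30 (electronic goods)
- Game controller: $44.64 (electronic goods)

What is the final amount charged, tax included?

Coat rack $86.62: home furniture, buyer-exempt → 0% → $0.00
Noise-cancelling headphones $99.50: electronic goods, buyer-exempt → 0% → $0.00
Smartwatch $398.30: electronic goods, buyer-exempt → 0% → $0.00
Game controller $44.64: electronic goods, buyer-exempt → 0% → $0.00
Subtotal = $629.06; tax = $0.00; total due = $629.06

$629.06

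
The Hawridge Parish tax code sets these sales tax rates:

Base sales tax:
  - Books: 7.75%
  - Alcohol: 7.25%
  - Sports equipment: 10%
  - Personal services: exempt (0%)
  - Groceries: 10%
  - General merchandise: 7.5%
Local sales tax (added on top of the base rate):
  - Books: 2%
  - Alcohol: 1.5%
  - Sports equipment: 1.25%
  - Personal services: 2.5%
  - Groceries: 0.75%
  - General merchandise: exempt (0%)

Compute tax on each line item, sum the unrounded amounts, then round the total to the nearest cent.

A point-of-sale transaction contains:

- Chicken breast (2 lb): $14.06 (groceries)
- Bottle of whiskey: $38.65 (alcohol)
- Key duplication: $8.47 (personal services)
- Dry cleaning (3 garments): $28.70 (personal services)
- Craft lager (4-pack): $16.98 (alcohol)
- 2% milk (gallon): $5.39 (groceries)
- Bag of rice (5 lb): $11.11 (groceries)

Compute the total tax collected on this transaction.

$9.08

Chicken breast (2 lb) $14.06: groceries → 10% + 0.75% local = 10.75% → $1.51145
Bottle of whiskey $38.65: alcohol → 7.25% + 1.5% local = 8.75% → $3.381875
Key duplication $8.47: personal services → 0% + 2.5% local = 2.5% → $0.21175
Dry cleaning (3 garments) $28.70: personal services → 0% + 2.5% local = 2.5% → $0.7175
Craft lager (4-pack) $16.98: alcohol → 7.25% + 1.5% local = 8.75% → $1.48575
2% milk (gallon) $5.39: groceries → 10% + 0.75% local = 10.75% → $0.579425
Bag of rice (5 lb) $11.11: groceries → 10% + 0.75% local = 10.75% → $1.194325
Unrounded tax sum = $9.082075 → $9.08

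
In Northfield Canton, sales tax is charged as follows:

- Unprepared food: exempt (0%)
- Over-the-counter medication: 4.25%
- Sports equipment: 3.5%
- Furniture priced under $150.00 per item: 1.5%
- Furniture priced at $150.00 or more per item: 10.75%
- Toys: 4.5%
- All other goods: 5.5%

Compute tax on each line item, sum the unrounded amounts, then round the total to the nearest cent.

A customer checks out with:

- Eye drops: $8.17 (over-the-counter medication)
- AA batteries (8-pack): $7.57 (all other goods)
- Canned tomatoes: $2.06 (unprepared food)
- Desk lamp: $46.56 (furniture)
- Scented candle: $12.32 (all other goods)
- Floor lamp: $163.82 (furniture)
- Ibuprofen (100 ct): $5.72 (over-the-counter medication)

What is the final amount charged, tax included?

$266.21

Eye drops $8.17: over-the-counter medication → 4.25% → $0.347225
AA batteries (8-pack) $7.57: all other goods → 5.5% → $0.41635
Canned tomatoes $2.06: unprepared food → 0% → $0.00
Desk lamp $46.56: furniture, under $150.00 → 1.5% → $0.6984
Scented candle $12.32: all other goods → 5.5% → $0.6776
Floor lamp $163.82: furniture, $150.00 or more → 10.75% → $17.61065
Ibuprofen (100 ct) $5.72: over-the-counter medication → 4.25% → $0.2431
Subtotal = $246.22; unrounded tax = $19.993325 → $19.99; total due = $266.21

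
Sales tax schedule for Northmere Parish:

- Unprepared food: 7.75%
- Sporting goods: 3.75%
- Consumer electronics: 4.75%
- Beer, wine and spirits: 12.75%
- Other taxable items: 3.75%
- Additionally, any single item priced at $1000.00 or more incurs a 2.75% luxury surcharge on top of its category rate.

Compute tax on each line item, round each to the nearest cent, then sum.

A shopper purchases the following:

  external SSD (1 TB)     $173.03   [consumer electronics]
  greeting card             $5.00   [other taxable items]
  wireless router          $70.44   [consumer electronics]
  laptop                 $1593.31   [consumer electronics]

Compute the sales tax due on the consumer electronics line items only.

External SSD (1 TB) $173.03: consumer electronics → 4.75% → $8.22
Wireless router $70.44: consumer electronics → 4.75% → $3.35
Laptop $1593.31: consumer electronics → 4.75% + 2.75% surcharge = 7.5% → $119.50
Tax on consumer electronics = $8.22 + $3.35 + $119.50 = $131.07

$131.07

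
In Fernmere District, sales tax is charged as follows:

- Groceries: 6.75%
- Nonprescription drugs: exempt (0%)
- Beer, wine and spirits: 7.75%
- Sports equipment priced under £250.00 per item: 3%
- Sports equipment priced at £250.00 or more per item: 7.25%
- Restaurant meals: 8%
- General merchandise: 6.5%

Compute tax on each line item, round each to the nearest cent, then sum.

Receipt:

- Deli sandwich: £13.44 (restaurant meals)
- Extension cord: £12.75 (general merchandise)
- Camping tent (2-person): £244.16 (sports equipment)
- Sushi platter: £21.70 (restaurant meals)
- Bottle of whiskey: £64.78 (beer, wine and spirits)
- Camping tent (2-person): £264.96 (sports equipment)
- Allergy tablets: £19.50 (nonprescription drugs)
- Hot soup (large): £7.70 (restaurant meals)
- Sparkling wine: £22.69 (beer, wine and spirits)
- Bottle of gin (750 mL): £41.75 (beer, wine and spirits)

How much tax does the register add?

£40.82

Deli sandwich £13.44: restaurant meals → 8% → £1.08
Extension cord £12.75: general merchandise → 6.5% → £0.83
Camping tent (2-person) £244.16: sports equipment, under £250.00 → 3% → £7.32
Sushi platter £21.70: restaurant meals → 8% → £1.74
Bottle of whiskey £64.78: beer, wine and spirits → 7.75% → £5.02
Camping tent (2-person) £264.96: sports equipment, £250.00 or more → 7.25% → £19.21
Allergy tablets £19.50: nonprescription drugs → 0% → £0.00
Hot soup (large) £7.70: restaurant meals → 8% → £0.62
Sparkling wine £22.69: beer, wine and spirits → 7.75% → £1.76
Bottle of gin (750 mL) £41.75: beer, wine and spirits → 7.75% → £3.24
Total tax = £1.08 + £0.83 + £7.32 + £1.74 + £5.02 + £19.21 + £0.62 + £1.76 + £3.24 = £40.82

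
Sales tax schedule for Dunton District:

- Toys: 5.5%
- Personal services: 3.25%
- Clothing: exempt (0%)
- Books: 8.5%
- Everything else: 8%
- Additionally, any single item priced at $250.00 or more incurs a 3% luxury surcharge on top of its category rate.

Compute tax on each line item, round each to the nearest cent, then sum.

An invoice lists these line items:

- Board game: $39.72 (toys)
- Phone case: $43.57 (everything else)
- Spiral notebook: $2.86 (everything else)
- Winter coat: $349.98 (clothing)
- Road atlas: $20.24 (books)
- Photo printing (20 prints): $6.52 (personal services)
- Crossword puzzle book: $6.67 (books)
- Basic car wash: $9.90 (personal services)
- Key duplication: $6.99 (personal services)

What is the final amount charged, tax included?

$505.90

Board game $39.72: toys → 5.5% → $2.18
Phone case $43.57: everything else → 8% → $3.49
Spiral notebook $2.86: everything else → 8% → $0.23
Winter coat $349.98: clothing → 0% + 3% surcharge = 3% → $10.50
Road atlas $20.24: books → 8.5% → $1.72
Photo printing (20 prints) $6.52: personal services → 3.25% → $0.21
Crossword puzzle book $6.67: books → 8.5% → $0.57
Basic car wash $9.90: personal services → 3.25% → $0.32
Key duplication $6.99: personal services → 3.25% → $0.23
Subtotal = $486.45; tax = $19.45; total due = $505.90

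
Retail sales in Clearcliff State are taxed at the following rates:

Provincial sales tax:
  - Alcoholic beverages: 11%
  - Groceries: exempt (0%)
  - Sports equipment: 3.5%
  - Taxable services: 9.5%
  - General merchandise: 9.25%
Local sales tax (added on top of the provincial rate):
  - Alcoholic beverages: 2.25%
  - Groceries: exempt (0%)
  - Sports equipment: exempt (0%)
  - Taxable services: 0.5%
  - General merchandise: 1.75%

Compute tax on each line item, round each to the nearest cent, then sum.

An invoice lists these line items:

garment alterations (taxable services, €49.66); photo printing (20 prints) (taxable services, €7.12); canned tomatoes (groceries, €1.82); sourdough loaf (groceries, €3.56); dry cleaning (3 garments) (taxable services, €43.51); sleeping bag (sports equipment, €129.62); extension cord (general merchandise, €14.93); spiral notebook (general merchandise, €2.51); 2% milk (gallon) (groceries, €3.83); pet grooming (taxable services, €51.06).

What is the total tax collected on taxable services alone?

Garment alterations €49.66: taxable services → 9.5% + 0.5% local = 10% → €4.97
Photo printing (20 prints) €7.12: taxable services → 9.5% + 0.5% local = 10% → €0.71
Dry cleaning (3 garments) €43.51: taxable services → 9.5% + 0.5% local = 10% → €4.35
Pet grooming €51.06: taxable services → 9.5% + 0.5% local = 10% → €5.11
Tax on taxable services = €4.97 + €0.71 + €4.35 + €5.11 = €15.14

€15.14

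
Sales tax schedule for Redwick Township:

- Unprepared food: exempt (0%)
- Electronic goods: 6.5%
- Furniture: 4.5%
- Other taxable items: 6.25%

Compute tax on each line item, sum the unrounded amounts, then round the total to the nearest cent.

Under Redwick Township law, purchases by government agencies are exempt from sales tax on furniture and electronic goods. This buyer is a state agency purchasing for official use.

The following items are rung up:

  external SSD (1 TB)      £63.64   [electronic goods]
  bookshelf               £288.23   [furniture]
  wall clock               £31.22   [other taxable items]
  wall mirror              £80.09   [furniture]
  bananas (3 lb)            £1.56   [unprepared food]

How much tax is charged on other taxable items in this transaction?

£1.95

Wall clock £31.22: other taxable items → 6.25% → £1.95125
Tax on other taxable items: unrounded sum = £1.95125 → £1.95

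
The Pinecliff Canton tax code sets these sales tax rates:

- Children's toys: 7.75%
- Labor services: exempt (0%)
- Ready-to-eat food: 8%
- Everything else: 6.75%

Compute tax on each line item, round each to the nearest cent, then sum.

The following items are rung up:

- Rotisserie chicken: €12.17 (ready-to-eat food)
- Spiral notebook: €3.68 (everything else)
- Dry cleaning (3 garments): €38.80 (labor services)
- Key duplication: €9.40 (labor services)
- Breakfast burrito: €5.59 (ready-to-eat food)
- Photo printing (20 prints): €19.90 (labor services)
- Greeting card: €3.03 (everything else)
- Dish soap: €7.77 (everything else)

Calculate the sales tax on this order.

€2.39

Rotisserie chicken €12.17: ready-to-eat food → 8% → €0.97
Spiral notebook €3.68: everything else → 6.75% → €0.25
Dry cleaning (3 garments) €38.80: labor services → 0% → €0.00
Key duplication €9.40: labor services → 0% → €0.00
Breakfast burrito €5.59: ready-to-eat food → 8% → €0.45
Photo printing (20 prints) €19.90: labor services → 0% → €0.00
Greeting card €3.03: everything else → 6.75% → €0.20
Dish soap €7.77: everything else → 6.75% → €0.52
Total tax = €0.97 + €0.25 + €0.45 + €0.20 + €0.52 = €2.39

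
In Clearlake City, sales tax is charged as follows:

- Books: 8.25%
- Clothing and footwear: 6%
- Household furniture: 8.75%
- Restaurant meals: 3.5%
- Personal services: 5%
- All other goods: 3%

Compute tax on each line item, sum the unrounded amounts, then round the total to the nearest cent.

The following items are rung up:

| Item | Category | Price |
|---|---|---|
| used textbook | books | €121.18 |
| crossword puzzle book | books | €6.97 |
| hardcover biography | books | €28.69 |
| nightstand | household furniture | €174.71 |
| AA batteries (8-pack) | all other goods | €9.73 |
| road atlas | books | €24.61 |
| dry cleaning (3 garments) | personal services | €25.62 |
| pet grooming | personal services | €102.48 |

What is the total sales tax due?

€36.95

Used textbook €121.18: books → 8.25% → €9.99735
Crossword puzzle book €6.97: books → 8.25% → €0.575025
Hardcover biography €28.69: books → 8.25% → €2.366925
Nightstand €174.71: household furniture → 8.75% → €15.287125
AA batteries (8-pack) €9.73: all other goods → 3% → €0.2919
Road atlas €24.61: books → 8.25% → €2.030325
Dry cleaning (3 garments) €25.62: personal services → 5% → €1.281
Pet grooming €102.48: personal services → 5% → €5.124
Unrounded tax sum = €36.95365 → €36.95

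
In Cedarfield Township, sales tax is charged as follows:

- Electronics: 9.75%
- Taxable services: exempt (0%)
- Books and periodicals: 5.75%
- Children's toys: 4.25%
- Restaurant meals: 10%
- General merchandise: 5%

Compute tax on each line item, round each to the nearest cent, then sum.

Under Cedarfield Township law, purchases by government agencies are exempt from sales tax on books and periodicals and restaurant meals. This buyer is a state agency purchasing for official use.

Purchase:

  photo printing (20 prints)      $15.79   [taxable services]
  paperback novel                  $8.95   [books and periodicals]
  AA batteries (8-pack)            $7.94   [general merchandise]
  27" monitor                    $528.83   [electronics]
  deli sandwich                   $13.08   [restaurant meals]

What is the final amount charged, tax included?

$626.55

Photo printing (20 prints) $15.79: taxable services → 0% → $0.00
Paperback novel $8.95: books and periodicals, buyer-exempt → 0% → $0.00
AA batteries (8-pack) $7.94: general merchandise → 5% → $0.40
27" monitor $528.83: electronics → 9.75% → $51.56
Deli sandwich $13.08: restaurant meals, buyer-exempt → 0% → $0.00
Subtotal = $574.59; tax = $51.96; total due = $626.55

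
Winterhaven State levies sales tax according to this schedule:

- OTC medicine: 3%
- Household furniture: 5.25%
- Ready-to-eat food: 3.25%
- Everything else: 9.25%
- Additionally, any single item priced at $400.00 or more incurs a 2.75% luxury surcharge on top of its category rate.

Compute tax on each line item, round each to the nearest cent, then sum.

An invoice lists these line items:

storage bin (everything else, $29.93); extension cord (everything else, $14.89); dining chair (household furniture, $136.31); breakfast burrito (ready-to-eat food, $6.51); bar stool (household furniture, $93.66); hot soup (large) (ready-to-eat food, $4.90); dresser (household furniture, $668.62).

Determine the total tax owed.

Storage bin $29.93: everything else → 9.25% → $2.77
Extension cord $14.89: everything else → 9.25% → $1.38
Dining chair $136.31: household furniture → 5.25% → $7.16
Breakfast burrito $6.51: ready-to-eat food → 3.25% → $0.21
Bar stool $93.66: household furniture → 5.25% → $4.92
Hot soup (large) $4.90: ready-to-eat food → 3.25% → $0.16
Dresser $668.62: household furniture → 5.25% + 2.75% surcharge = 8% → $53.49
Total tax = $2.77 + $1.38 + $7.16 + $0.21 + $4.92 + $0.16 + $53.49 = $70.09

$70.09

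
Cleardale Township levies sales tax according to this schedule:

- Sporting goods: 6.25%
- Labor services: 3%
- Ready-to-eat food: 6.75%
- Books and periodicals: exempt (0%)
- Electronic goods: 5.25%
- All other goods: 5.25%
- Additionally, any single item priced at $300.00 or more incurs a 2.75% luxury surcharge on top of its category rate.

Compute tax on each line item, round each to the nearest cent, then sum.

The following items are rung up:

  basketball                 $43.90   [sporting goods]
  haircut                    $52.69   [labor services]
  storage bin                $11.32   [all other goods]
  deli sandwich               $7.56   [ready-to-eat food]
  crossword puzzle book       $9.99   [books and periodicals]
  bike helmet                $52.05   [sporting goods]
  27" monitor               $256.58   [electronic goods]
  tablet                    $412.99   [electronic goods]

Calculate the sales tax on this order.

Basketball $43.90: sporting goods → 6.25% → $2.74
Haircut $52.69: labor services → 3% → $1.58
Storage bin $11.32: all other goods → 5.25% → $0.59
Deli sandwich $7.56: ready-to-eat food → 6.75% → $0.51
Crossword puzzle book $9.99: books and periodicals → 0% → $0.00
Bike helmet $52.05: sporting goods → 6.25% → $3.25
27" monitor $256.58: electronic goods → 5.25% → $13.47
Tablet $412.99: electronic goods → 5.25% + 2.75% surcharge = 8% → $33.04
Total tax = $2.74 + $1.58 + $0.59 + $0.51 + $3.25 + $13.47 + $33.04 = $55.18

$55.18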